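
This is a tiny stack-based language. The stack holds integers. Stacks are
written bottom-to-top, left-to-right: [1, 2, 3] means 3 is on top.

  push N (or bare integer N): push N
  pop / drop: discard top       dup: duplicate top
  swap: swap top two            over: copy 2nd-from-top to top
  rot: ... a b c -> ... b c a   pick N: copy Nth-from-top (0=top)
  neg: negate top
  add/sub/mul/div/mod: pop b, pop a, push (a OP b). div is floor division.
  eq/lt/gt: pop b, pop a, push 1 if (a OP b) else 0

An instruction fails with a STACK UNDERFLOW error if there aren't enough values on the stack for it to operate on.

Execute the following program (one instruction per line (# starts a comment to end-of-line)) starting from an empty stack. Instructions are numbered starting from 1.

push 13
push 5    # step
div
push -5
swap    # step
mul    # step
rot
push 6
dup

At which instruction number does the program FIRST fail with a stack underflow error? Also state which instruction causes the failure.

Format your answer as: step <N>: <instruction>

Step 1 ('push 13'): stack = [13], depth = 1
Step 2 ('push 5'): stack = [13, 5], depth = 2
Step 3 ('div'): stack = [2], depth = 1
Step 4 ('push -5'): stack = [2, -5], depth = 2
Step 5 ('swap'): stack = [-5, 2], depth = 2
Step 6 ('mul'): stack = [-10], depth = 1
Step 7 ('rot'): needs 3 value(s) but depth is 1 — STACK UNDERFLOW

Answer: step 7: rot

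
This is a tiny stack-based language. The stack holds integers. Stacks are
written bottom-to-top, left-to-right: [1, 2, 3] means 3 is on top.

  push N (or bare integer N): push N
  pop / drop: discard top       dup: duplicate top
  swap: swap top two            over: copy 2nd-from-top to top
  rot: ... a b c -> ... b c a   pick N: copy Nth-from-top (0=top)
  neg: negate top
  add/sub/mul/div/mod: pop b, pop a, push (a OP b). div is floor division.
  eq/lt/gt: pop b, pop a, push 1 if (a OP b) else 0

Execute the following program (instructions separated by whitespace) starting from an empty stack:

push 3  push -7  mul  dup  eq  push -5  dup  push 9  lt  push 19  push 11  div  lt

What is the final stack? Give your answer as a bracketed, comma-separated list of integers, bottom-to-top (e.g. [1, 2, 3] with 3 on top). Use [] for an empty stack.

After 'push 3': [3]
After 'push -7': [3, -7]
After 'mul': [-21]
After 'dup': [-21, -21]
After 'eq': [1]
After 'push -5': [1, -5]
After 'dup': [1, -5, -5]
After 'push 9': [1, -5, -5, 9]
After 'lt': [1, -5, 1]
After 'push 19': [1, -5, 1, 19]
After 'push 11': [1, -5, 1, 19, 11]
After 'div': [1, -5, 1, 1]
After 'lt': [1, -5, 0]

Answer: [1, -5, 0]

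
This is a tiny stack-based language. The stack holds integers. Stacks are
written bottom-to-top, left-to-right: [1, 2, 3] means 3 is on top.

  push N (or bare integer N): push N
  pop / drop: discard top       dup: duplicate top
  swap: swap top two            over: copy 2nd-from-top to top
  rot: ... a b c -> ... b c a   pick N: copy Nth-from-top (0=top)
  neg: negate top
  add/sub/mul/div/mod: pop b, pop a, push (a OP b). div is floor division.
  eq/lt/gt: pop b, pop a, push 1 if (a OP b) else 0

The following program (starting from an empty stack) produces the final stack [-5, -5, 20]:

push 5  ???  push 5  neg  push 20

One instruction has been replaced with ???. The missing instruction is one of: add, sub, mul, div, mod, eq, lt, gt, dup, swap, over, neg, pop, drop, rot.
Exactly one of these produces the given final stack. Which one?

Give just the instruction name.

Answer: neg

Derivation:
Stack before ???: [5]
Stack after ???:  [-5]
The instruction that transforms [5] -> [-5] is: neg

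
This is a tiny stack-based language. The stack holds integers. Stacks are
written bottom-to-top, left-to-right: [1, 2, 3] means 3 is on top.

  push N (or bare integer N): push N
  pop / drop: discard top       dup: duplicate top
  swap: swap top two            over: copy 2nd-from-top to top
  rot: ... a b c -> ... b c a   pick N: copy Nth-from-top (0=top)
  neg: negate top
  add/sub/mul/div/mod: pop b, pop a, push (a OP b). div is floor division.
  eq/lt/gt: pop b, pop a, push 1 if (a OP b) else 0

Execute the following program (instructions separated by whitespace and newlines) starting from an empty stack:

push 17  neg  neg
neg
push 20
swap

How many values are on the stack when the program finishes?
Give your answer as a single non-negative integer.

Answer: 2

Derivation:
After 'push 17': stack = [17] (depth 1)
After 'neg': stack = [-17] (depth 1)
After 'neg': stack = [17] (depth 1)
After 'neg': stack = [-17] (depth 1)
After 'push 20': stack = [-17, 20] (depth 2)
After 'swap': stack = [20, -17] (depth 2)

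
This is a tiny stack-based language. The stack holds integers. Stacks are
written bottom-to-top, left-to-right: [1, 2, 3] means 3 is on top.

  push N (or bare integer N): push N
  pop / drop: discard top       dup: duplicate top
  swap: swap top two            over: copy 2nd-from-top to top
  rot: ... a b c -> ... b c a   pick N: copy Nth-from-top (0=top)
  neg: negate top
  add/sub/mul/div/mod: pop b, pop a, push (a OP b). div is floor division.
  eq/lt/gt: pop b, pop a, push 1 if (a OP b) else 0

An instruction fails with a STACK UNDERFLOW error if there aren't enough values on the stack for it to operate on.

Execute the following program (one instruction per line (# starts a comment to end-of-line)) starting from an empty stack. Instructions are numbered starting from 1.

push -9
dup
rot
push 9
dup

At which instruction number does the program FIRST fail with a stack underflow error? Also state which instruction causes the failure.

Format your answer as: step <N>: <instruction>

Step 1 ('push -9'): stack = [-9], depth = 1
Step 2 ('dup'): stack = [-9, -9], depth = 2
Step 3 ('rot'): needs 3 value(s) but depth is 2 — STACK UNDERFLOW

Answer: step 3: rot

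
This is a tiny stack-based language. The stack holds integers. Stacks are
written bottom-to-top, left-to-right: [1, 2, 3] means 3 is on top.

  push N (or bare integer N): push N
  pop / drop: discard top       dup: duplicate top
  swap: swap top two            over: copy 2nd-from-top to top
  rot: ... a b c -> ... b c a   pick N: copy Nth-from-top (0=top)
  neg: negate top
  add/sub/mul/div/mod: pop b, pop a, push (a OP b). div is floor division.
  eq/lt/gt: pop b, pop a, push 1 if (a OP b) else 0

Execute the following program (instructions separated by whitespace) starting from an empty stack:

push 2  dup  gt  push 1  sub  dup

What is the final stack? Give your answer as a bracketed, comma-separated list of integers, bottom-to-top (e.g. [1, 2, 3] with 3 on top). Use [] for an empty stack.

Answer: [-1, -1]

Derivation:
After 'push 2': [2]
After 'dup': [2, 2]
After 'gt': [0]
After 'push 1': [0, 1]
After 'sub': [-1]
After 'dup': [-1, -1]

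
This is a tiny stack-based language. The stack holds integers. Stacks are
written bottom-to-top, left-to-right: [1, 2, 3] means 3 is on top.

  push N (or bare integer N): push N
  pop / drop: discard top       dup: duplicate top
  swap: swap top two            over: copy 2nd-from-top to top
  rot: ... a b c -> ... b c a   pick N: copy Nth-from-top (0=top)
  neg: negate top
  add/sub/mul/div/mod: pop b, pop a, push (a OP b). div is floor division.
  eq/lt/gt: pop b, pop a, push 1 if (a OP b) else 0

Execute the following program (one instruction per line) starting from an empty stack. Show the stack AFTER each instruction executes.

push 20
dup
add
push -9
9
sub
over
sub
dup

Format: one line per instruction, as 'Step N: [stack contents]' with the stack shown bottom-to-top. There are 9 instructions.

Step 1: [20]
Step 2: [20, 20]
Step 3: [40]
Step 4: [40, -9]
Step 5: [40, -9, 9]
Step 6: [40, -18]
Step 7: [40, -18, 40]
Step 8: [40, -58]
Step 9: [40, -58, -58]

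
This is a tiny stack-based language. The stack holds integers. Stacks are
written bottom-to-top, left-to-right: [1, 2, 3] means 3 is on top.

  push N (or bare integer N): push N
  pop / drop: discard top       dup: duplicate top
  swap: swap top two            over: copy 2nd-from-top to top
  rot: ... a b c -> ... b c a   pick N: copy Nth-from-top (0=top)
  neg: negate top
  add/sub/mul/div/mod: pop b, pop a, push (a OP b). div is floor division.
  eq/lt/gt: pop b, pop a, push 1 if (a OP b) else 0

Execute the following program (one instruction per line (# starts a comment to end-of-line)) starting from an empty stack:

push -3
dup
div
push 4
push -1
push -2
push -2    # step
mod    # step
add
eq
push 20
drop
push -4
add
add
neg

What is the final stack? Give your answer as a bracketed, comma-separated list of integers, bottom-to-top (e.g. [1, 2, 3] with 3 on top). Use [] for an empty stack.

After 'push -3': [-3]
After 'dup': [-3, -3]
After 'div': [1]
After 'push 4': [1, 4]
After 'push -1': [1, 4, -1]
After 'push -2': [1, 4, -1, -2]
After 'push -2': [1, 4, -1, -2, -2]
After 'mod': [1, 4, -1, 0]
After 'add': [1, 4, -1]
After 'eq': [1, 0]
After 'push 20': [1, 0, 20]
After 'drop': [1, 0]
After 'push -4': [1, 0, -4]
After 'add': [1, -4]
After 'add': [-3]
After 'neg': [3]

Answer: [3]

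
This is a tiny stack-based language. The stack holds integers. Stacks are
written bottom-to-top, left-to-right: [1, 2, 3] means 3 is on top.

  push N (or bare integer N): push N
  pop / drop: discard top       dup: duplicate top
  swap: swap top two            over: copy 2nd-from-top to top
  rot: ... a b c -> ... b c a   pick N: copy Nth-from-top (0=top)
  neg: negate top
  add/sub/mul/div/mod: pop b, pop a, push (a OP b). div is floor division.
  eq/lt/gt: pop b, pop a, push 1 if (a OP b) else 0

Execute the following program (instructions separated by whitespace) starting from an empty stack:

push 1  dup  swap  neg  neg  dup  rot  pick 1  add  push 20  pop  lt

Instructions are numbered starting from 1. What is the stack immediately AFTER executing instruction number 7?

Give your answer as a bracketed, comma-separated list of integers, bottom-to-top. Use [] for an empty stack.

Step 1 ('push 1'): [1]
Step 2 ('dup'): [1, 1]
Step 3 ('swap'): [1, 1]
Step 4 ('neg'): [1, -1]
Step 5 ('neg'): [1, 1]
Step 6 ('dup'): [1, 1, 1]
Step 7 ('rot'): [1, 1, 1]

Answer: [1, 1, 1]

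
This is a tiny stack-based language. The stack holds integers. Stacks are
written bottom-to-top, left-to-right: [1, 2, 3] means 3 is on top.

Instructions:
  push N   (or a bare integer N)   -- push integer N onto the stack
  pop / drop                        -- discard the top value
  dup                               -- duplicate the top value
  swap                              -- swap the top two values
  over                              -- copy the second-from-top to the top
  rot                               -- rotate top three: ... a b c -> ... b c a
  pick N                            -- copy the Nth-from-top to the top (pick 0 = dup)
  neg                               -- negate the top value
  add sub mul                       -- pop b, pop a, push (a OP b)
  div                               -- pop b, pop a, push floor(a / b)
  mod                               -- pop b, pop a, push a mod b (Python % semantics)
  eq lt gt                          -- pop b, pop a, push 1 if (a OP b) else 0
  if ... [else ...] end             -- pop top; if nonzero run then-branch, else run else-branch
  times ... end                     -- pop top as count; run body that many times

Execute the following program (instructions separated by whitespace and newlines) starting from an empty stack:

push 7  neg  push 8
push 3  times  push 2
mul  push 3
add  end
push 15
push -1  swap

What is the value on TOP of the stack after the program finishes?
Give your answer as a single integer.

After 'push 7': [7]
After 'neg': [-7]
After 'push 8': [-7, 8]
After 'push 3': [-7, 8, 3]
After 'times': [-7, 8]
After 'push 2': [-7, 8, 2]
After 'mul': [-7, 16]
After 'push 3': [-7, 16, 3]
After 'add': [-7, 19]
After 'push 2': [-7, 19, 2]
After 'mul': [-7, 38]
After 'push 3': [-7, 38, 3]
After 'add': [-7, 41]
After 'push 2': [-7, 41, 2]
After 'mul': [-7, 82]
After 'push 3': [-7, 82, 3]
After 'add': [-7, 85]
After 'push 15': [-7, 85, 15]
After 'push -1': [-7, 85, 15, -1]
After 'swap': [-7, 85, -1, 15]

Answer: 15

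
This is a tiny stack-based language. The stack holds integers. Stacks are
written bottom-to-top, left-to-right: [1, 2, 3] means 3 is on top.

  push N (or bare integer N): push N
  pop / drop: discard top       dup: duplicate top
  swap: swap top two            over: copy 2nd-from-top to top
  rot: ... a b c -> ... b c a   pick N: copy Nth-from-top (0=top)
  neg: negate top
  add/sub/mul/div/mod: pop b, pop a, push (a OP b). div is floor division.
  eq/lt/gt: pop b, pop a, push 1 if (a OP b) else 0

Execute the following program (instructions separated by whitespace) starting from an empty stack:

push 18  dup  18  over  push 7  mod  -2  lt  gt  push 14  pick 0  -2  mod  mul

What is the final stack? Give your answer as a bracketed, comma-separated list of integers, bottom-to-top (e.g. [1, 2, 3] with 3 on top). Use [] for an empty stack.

After 'push 18': [18]
After 'dup': [18, 18]
After 'push 18': [18, 18, 18]
After 'over': [18, 18, 18, 18]
After 'push 7': [18, 18, 18, 18, 7]
After 'mod': [18, 18, 18, 4]
After 'push -2': [18, 18, 18, 4, -2]
After 'lt': [18, 18, 18, 0]
After 'gt': [18, 18, 1]
After 'push 14': [18, 18, 1, 14]
After 'pick 0': [18, 18, 1, 14, 14]
After 'push -2': [18, 18, 1, 14, 14, -2]
After 'mod': [18, 18, 1, 14, 0]
After 'mul': [18, 18, 1, 0]

Answer: [18, 18, 1, 0]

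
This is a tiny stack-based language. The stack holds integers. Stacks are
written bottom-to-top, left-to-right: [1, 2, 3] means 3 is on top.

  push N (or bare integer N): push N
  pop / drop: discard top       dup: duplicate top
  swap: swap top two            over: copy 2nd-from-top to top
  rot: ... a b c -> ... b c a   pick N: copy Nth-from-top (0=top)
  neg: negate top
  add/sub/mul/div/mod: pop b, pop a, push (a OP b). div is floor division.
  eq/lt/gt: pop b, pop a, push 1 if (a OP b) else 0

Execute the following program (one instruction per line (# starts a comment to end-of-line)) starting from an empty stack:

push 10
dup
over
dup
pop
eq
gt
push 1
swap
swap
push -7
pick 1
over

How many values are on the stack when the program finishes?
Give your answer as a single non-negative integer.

Answer: 5

Derivation:
After 'push 10': stack = [10] (depth 1)
After 'dup': stack = [10, 10] (depth 2)
After 'over': stack = [10, 10, 10] (depth 3)
After 'dup': stack = [10, 10, 10, 10] (depth 4)
After 'pop': stack = [10, 10, 10] (depth 3)
After 'eq': stack = [10, 1] (depth 2)
After 'gt': stack = [1] (depth 1)
After 'push 1': stack = [1, 1] (depth 2)
After 'swap': stack = [1, 1] (depth 2)
After 'swap': stack = [1, 1] (depth 2)
After 'push -7': stack = [1, 1, -7] (depth 3)
After 'pick 1': stack = [1, 1, -7, 1] (depth 4)
After 'over': stack = [1, 1, -7, 1, -7] (depth 5)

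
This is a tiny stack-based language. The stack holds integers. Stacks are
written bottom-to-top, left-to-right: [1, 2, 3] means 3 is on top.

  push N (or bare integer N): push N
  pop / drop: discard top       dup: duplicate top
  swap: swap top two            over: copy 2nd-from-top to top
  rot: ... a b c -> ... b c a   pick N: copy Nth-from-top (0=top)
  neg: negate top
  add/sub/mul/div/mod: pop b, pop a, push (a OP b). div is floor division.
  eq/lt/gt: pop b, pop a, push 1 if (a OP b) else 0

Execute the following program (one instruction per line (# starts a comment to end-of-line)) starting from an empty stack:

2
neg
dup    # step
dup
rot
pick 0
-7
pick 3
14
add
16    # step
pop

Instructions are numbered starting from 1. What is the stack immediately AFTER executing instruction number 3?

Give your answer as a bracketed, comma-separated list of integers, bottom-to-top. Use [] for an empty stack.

Answer: [-2, -2]

Derivation:
Step 1 ('2'): [2]
Step 2 ('neg'): [-2]
Step 3 ('dup'): [-2, -2]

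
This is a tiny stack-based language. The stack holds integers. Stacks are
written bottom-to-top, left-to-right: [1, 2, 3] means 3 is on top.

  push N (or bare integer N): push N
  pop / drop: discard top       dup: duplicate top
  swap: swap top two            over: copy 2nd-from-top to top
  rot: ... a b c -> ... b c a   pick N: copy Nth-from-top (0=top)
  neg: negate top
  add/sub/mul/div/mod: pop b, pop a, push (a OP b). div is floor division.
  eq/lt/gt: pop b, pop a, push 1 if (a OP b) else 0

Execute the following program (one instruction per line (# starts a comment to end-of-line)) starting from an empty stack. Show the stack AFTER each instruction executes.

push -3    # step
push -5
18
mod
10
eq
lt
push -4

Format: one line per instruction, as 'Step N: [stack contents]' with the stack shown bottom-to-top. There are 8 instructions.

Step 1: [-3]
Step 2: [-3, -5]
Step 3: [-3, -5, 18]
Step 4: [-3, 13]
Step 5: [-3, 13, 10]
Step 6: [-3, 0]
Step 7: [1]
Step 8: [1, -4]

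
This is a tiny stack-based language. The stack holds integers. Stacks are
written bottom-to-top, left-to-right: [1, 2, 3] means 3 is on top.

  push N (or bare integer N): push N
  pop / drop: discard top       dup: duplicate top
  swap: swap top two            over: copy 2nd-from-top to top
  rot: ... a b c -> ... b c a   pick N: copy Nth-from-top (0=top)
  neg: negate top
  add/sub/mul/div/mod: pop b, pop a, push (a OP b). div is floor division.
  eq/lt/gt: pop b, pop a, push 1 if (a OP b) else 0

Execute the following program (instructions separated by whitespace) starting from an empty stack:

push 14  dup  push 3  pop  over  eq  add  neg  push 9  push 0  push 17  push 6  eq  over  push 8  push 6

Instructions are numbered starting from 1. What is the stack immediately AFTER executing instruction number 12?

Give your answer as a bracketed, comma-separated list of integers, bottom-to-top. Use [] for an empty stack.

Step 1 ('push 14'): [14]
Step 2 ('dup'): [14, 14]
Step 3 ('push 3'): [14, 14, 3]
Step 4 ('pop'): [14, 14]
Step 5 ('over'): [14, 14, 14]
Step 6 ('eq'): [14, 1]
Step 7 ('add'): [15]
Step 8 ('neg'): [-15]
Step 9 ('push 9'): [-15, 9]
Step 10 ('push 0'): [-15, 9, 0]
Step 11 ('push 17'): [-15, 9, 0, 17]
Step 12 ('push 6'): [-15, 9, 0, 17, 6]

Answer: [-15, 9, 0, 17, 6]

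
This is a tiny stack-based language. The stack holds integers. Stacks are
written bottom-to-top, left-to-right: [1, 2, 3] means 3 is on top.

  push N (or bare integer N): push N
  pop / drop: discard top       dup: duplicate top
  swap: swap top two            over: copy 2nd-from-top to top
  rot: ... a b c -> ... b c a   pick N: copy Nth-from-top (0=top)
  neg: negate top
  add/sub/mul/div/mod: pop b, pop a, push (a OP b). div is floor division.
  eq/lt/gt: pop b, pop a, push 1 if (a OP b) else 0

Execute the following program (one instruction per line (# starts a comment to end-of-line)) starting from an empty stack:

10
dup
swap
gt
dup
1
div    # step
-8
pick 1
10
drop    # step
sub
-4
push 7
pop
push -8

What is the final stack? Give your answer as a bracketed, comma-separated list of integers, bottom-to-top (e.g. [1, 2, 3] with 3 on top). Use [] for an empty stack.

Answer: [0, 0, -8, -4, -8]

Derivation:
After 'push 10': [10]
After 'dup': [10, 10]
After 'swap': [10, 10]
After 'gt': [0]
After 'dup': [0, 0]
After 'push 1': [0, 0, 1]
After 'div': [0, 0]
After 'push -8': [0, 0, -8]
After 'pick 1': [0, 0, -8, 0]
After 'push 10': [0, 0, -8, 0, 10]
After 'drop': [0, 0, -8, 0]
After 'sub': [0, 0, -8]
After 'push -4': [0, 0, -8, -4]
After 'push 7': [0, 0, -8, -4, 7]
After 'pop': [0, 0, -8, -4]
After 'push -8': [0, 0, -8, -4, -8]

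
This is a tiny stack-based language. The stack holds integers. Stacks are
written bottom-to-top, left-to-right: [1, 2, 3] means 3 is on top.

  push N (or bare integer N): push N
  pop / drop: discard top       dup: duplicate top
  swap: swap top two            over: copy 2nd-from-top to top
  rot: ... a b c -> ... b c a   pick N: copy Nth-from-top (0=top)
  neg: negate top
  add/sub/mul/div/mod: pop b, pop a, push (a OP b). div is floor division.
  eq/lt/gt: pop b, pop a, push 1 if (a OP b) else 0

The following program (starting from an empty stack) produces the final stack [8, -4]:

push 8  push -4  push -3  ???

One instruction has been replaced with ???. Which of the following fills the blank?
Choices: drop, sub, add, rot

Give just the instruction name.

Answer: drop

Derivation:
Stack before ???: [8, -4, -3]
Stack after ???:  [8, -4]
Checking each choice:
  drop: MATCH
  sub: produces [8, -1]
  add: produces [8, -7]
  rot: produces [-4, -3, 8]


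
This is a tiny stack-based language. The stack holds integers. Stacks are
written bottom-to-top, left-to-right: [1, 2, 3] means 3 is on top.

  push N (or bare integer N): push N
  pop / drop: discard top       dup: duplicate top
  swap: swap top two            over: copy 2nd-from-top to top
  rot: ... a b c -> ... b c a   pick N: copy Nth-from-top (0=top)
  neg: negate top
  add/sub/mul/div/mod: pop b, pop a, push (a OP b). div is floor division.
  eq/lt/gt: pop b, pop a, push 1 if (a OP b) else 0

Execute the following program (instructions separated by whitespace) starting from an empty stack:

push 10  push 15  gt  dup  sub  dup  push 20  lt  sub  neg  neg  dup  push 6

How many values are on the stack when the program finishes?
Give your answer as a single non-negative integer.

After 'push 10': stack = [10] (depth 1)
After 'push 15': stack = [10, 15] (depth 2)
After 'gt': stack = [0] (depth 1)
After 'dup': stack = [0, 0] (depth 2)
After 'sub': stack = [0] (depth 1)
After 'dup': stack = [0, 0] (depth 2)
After 'push 20': stack = [0, 0, 20] (depth 3)
After 'lt': stack = [0, 1] (depth 2)
After 'sub': stack = [-1] (depth 1)
After 'neg': stack = [1] (depth 1)
After 'neg': stack = [-1] (depth 1)
After 'dup': stack = [-1, -1] (depth 2)
After 'push 6': stack = [-1, -1, 6] (depth 3)

Answer: 3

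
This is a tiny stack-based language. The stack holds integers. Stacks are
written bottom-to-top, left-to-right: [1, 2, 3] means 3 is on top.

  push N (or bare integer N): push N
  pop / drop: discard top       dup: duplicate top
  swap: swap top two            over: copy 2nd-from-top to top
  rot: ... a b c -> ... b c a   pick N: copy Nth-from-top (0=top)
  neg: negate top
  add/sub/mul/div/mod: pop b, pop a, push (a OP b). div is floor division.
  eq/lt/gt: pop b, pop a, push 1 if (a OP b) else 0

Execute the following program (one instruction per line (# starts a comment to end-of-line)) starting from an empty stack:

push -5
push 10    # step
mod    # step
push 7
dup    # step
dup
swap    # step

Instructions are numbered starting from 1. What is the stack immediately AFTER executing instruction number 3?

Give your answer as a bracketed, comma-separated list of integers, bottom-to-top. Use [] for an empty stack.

Answer: [5]

Derivation:
Step 1 ('push -5'): [-5]
Step 2 ('push 10'): [-5, 10]
Step 3 ('mod'): [5]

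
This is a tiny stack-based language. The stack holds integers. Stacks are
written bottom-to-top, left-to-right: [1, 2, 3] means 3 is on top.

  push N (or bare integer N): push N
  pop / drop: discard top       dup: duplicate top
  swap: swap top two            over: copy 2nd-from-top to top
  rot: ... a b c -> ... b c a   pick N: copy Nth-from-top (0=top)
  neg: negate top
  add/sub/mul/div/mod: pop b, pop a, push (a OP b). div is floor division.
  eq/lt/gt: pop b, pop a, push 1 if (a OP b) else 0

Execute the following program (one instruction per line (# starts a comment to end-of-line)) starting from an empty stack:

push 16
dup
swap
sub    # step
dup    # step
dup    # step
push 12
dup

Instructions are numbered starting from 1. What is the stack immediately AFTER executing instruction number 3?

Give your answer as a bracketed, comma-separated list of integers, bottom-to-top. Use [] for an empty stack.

Answer: [16, 16]

Derivation:
Step 1 ('push 16'): [16]
Step 2 ('dup'): [16, 16]
Step 3 ('swap'): [16, 16]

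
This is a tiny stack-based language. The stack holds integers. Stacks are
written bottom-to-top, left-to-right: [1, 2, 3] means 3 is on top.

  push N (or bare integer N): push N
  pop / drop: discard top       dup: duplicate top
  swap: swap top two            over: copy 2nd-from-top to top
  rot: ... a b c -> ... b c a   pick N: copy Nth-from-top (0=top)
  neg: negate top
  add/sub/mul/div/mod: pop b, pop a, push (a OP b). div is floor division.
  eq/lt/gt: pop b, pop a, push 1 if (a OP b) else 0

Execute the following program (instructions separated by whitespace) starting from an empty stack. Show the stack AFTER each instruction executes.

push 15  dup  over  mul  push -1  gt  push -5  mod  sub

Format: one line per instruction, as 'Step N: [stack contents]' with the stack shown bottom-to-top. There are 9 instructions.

Step 1: [15]
Step 2: [15, 15]
Step 3: [15, 15, 15]
Step 4: [15, 225]
Step 5: [15, 225, -1]
Step 6: [15, 1]
Step 7: [15, 1, -5]
Step 8: [15, -4]
Step 9: [19]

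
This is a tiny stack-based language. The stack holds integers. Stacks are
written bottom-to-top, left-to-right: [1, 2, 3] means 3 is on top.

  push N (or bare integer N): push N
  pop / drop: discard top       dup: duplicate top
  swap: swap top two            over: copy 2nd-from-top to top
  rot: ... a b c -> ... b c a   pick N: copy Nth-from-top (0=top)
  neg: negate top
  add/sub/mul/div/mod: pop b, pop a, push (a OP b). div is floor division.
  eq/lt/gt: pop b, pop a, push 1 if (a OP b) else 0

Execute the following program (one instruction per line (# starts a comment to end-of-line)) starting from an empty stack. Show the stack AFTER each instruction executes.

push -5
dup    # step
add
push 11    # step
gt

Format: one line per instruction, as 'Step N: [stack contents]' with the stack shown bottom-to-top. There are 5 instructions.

Step 1: [-5]
Step 2: [-5, -5]
Step 3: [-10]
Step 4: [-10, 11]
Step 5: [0]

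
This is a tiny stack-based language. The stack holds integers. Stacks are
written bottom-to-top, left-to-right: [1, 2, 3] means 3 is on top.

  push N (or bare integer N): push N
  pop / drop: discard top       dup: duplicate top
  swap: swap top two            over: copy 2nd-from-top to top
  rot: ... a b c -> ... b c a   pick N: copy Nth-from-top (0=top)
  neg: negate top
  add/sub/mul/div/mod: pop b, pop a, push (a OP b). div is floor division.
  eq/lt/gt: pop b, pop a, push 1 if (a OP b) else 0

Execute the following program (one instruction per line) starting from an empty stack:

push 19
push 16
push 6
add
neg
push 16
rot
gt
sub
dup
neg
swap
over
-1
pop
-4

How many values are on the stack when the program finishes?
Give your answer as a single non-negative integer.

Answer: 4

Derivation:
After 'push 19': stack = [19] (depth 1)
After 'push 16': stack = [19, 16] (depth 2)
After 'push 6': stack = [19, 16, 6] (depth 3)
After 'add': stack = [19, 22] (depth 2)
After 'neg': stack = [19, -22] (depth 2)
After 'push 16': stack = [19, -22, 16] (depth 3)
After 'rot': stack = [-22, 16, 19] (depth 3)
After 'gt': stack = [-22, 0] (depth 2)
After 'sub': stack = [-22] (depth 1)
After 'dup': stack = [-22, -22] (depth 2)
After 'neg': stack = [-22, 22] (depth 2)
After 'swap': stack = [22, -22] (depth 2)
After 'over': stack = [22, -22, 22] (depth 3)
After 'push -1': stack = [22, -22, 22, -1] (depth 4)
After 'pop': stack = [22, -22, 22] (depth 3)
After 'push -4': stack = [22, -22, 22, -4] (depth 4)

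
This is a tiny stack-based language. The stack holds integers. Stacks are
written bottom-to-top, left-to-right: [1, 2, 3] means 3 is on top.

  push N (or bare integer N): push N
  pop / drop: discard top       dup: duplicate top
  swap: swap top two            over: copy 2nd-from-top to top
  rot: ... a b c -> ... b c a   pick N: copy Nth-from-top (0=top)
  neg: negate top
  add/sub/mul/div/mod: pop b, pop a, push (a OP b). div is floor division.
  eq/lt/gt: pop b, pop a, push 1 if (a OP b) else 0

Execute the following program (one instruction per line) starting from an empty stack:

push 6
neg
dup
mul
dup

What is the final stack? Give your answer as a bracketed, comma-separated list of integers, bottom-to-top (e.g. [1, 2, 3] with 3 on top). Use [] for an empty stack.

After 'push 6': [6]
After 'neg': [-6]
After 'dup': [-6, -6]
After 'mul': [36]
After 'dup': [36, 36]

Answer: [36, 36]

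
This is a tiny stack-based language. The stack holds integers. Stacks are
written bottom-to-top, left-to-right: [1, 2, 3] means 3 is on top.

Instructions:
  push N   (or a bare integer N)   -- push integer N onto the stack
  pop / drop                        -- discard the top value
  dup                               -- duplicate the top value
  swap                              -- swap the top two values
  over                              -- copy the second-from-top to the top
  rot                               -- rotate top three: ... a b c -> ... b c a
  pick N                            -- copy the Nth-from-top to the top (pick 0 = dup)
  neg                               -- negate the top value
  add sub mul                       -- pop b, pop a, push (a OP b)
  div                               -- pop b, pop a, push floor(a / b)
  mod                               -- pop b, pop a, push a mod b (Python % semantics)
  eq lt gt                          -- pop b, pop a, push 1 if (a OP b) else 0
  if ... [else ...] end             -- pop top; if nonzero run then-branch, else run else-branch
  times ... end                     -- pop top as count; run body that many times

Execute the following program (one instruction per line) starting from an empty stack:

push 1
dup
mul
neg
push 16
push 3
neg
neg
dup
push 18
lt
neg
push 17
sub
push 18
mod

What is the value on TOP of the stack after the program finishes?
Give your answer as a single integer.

Answer: 0

Derivation:
After 'push 1': [1]
After 'dup': [1, 1]
After 'mul': [1]
After 'neg': [-1]
After 'push 16': [-1, 16]
After 'push 3': [-1, 16, 3]
After 'neg': [-1, 16, -3]
After 'neg': [-1, 16, 3]
After 'dup': [-1, 16, 3, 3]
After 'push 18': [-1, 16, 3, 3, 18]
After 'lt': [-1, 16, 3, 1]
After 'neg': [-1, 16, 3, -1]
After 'push 17': [-1, 16, 3, -1, 17]
After 'sub': [-1, 16, 3, -18]
After 'push 18': [-1, 16, 3, -18, 18]
After 'mod': [-1, 16, 3, 0]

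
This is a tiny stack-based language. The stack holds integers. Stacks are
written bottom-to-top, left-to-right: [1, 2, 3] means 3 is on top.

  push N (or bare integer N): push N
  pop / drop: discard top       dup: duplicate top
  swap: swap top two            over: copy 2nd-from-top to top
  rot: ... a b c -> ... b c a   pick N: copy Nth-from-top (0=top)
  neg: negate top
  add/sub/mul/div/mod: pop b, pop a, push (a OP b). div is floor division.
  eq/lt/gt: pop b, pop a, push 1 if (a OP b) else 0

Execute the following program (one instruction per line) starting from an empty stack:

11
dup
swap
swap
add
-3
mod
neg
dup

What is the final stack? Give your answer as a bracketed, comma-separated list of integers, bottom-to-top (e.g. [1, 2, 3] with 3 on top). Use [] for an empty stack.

After 'push 11': [11]
After 'dup': [11, 11]
After 'swap': [11, 11]
After 'swap': [11, 11]
After 'add': [22]
After 'push -3': [22, -3]
After 'mod': [-2]
After 'neg': [2]
After 'dup': [2, 2]

Answer: [2, 2]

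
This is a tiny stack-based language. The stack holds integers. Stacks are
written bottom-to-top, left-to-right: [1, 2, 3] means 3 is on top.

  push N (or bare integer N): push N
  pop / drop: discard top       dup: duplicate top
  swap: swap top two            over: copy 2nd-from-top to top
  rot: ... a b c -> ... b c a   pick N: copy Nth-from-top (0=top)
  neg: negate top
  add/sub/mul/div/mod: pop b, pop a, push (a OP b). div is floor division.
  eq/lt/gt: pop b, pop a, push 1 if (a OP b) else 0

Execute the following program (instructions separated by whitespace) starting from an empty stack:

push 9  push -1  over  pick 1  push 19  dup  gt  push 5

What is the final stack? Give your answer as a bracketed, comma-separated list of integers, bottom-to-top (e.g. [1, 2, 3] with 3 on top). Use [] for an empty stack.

Answer: [9, -1, 9, -1, 0, 5]

Derivation:
After 'push 9': [9]
After 'push -1': [9, -1]
After 'over': [9, -1, 9]
After 'pick 1': [9, -1, 9, -1]
After 'push 19': [9, -1, 9, -1, 19]
After 'dup': [9, -1, 9, -1, 19, 19]
After 'gt': [9, -1, 9, -1, 0]
After 'push 5': [9, -1, 9, -1, 0, 5]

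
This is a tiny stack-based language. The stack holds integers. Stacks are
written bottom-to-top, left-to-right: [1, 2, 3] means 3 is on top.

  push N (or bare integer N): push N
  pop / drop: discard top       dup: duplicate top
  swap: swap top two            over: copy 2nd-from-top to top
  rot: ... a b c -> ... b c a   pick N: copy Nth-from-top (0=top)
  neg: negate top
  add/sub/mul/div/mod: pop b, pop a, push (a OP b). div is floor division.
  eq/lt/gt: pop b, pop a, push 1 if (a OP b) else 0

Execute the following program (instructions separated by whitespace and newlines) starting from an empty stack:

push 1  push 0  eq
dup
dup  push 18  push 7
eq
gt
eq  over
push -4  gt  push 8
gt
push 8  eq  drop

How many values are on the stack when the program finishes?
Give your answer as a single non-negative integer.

After 'push 1': stack = [1] (depth 1)
After 'push 0': stack = [1, 0] (depth 2)
After 'eq': stack = [0] (depth 1)
After 'dup': stack = [0, 0] (depth 2)
After 'dup': stack = [0, 0, 0] (depth 3)
After 'push 18': stack = [0, 0, 0, 18] (depth 4)
After 'push 7': stack = [0, 0, 0, 18, 7] (depth 5)
After 'eq': stack = [0, 0, 0, 0] (depth 4)
After 'gt': stack = [0, 0, 0] (depth 3)
After 'eq': stack = [0, 1] (depth 2)
After 'over': stack = [0, 1, 0] (depth 3)
After 'push -4': stack = [0, 1, 0, -4] (depth 4)
After 'gt': stack = [0, 1, 1] (depth 3)
After 'push 8': stack = [0, 1, 1, 8] (depth 4)
After 'gt': stack = [0, 1, 0] (depth 3)
After 'push 8': stack = [0, 1, 0, 8] (depth 4)
After 'eq': stack = [0, 1, 0] (depth 3)
After 'drop': stack = [0, 1] (depth 2)

Answer: 2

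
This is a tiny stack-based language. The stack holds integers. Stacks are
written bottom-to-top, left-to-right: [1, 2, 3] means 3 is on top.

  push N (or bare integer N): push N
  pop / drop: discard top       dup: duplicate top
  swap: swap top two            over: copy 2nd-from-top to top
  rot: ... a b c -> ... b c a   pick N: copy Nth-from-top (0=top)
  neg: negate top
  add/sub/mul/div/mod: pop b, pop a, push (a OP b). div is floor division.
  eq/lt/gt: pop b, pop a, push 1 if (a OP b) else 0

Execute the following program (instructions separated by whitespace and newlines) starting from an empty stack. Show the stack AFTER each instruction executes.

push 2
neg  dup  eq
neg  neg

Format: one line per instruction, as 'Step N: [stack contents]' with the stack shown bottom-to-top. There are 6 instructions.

Step 1: [2]
Step 2: [-2]
Step 3: [-2, -2]
Step 4: [1]
Step 5: [-1]
Step 6: [1]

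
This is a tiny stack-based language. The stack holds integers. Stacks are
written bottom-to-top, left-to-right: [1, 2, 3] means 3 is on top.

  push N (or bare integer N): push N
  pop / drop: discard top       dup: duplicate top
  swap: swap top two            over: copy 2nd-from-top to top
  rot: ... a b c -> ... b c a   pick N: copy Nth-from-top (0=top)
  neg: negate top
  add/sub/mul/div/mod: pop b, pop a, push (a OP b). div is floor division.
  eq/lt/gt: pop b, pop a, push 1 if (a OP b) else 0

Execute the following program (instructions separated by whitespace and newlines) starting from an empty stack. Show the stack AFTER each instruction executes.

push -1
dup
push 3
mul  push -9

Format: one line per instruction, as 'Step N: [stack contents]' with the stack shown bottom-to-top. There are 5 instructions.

Step 1: [-1]
Step 2: [-1, -1]
Step 3: [-1, -1, 3]
Step 4: [-1, -3]
Step 5: [-1, -3, -9]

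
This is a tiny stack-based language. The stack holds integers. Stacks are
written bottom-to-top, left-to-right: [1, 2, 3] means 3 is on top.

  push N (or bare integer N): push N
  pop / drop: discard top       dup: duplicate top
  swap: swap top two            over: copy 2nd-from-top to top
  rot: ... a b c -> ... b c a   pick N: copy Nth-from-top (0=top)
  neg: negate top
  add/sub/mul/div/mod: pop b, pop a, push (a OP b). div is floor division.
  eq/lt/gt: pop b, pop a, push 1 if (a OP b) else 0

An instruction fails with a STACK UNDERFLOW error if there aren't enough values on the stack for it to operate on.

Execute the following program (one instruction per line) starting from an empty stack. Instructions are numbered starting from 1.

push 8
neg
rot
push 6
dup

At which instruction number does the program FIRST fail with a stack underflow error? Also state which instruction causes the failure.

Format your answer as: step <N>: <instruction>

Answer: step 3: rot

Derivation:
Step 1 ('push 8'): stack = [8], depth = 1
Step 2 ('neg'): stack = [-8], depth = 1
Step 3 ('rot'): needs 3 value(s) but depth is 1 — STACK UNDERFLOW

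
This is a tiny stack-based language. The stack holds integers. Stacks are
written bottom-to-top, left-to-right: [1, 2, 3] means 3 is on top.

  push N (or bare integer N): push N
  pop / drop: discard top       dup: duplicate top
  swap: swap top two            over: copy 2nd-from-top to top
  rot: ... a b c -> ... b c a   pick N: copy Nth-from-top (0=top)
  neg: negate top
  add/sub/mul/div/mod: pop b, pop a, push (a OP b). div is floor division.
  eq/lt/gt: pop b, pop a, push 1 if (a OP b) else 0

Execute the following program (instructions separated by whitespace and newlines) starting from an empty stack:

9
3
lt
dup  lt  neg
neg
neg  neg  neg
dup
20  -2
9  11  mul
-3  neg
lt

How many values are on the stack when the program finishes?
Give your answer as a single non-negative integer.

Answer: 5

Derivation:
After 'push 9': stack = [9] (depth 1)
After 'push 3': stack = [9, 3] (depth 2)
After 'lt': stack = [0] (depth 1)
After 'dup': stack = [0, 0] (depth 2)
After 'lt': stack = [0] (depth 1)
After 'neg': stack = [0] (depth 1)
After 'neg': stack = [0] (depth 1)
After 'neg': stack = [0] (depth 1)
After 'neg': stack = [0] (depth 1)
After 'neg': stack = [0] (depth 1)
After 'dup': stack = [0, 0] (depth 2)
After 'push 20': stack = [0, 0, 20] (depth 3)
After 'push -2': stack = [0, 0, 20, -2] (depth 4)
After 'push 9': stack = [0, 0, 20, -2, 9] (depth 5)
After 'push 11': stack = [0, 0, 20, -2, 9, 11] (depth 6)
After 'mul': stack = [0, 0, 20, -2, 99] (depth 5)
After 'push -3': stack = [0, 0, 20, -2, 99, -3] (depth 6)
After 'neg': stack = [0, 0, 20, -2, 99, 3] (depth 6)
After 'lt': stack = [0, 0, 20, -2, 0] (depth 5)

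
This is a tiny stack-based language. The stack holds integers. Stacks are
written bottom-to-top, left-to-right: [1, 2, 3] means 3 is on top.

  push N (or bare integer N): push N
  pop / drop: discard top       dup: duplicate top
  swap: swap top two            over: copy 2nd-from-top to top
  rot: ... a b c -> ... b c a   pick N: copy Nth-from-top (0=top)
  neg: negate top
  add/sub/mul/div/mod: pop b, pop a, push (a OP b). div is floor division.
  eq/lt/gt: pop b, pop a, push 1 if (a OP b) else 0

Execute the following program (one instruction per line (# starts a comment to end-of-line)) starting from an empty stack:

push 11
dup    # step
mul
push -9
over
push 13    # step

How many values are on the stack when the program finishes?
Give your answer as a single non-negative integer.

Answer: 4

Derivation:
After 'push 11': stack = [11] (depth 1)
After 'dup': stack = [11, 11] (depth 2)
After 'mul': stack = [121] (depth 1)
After 'push -9': stack = [121, -9] (depth 2)
After 'over': stack = [121, -9, 121] (depth 3)
After 'push 13': stack = [121, -9, 121, 13] (depth 4)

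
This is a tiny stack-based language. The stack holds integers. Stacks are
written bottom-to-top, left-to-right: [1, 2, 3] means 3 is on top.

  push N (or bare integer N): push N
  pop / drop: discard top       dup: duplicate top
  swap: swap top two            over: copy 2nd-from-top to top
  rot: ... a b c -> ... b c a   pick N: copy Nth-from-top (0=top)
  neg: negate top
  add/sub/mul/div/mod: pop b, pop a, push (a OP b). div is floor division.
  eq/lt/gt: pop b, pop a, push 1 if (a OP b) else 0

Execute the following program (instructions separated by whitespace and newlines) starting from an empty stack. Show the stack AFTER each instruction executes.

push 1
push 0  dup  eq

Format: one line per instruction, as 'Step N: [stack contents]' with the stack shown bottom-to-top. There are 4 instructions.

Step 1: [1]
Step 2: [1, 0]
Step 3: [1, 0, 0]
Step 4: [1, 1]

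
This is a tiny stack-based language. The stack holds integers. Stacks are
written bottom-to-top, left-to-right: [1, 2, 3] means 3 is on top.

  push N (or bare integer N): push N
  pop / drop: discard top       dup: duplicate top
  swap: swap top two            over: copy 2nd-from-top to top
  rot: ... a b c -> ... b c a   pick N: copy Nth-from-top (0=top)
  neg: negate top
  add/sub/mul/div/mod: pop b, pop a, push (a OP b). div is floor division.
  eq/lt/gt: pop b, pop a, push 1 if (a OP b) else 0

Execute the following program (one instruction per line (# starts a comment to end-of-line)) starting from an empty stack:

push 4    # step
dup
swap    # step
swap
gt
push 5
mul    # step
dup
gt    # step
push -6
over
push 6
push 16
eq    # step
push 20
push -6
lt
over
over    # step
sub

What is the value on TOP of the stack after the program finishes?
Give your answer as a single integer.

Answer: 0

Derivation:
After 'push 4': [4]
After 'dup': [4, 4]
After 'swap': [4, 4]
After 'swap': [4, 4]
After 'gt': [0]
After 'push 5': [0, 5]
After 'mul': [0]
After 'dup': [0, 0]
After 'gt': [0]
After 'push -6': [0, -6]
After 'over': [0, -6, 0]
After 'push 6': [0, -6, 0, 6]
After 'push 16': [0, -6, 0, 6, 16]
After 'eq': [0, -6, 0, 0]
After 'push 20': [0, -6, 0, 0, 20]
After 'push -6': [0, -6, 0, 0, 20, -6]
After 'lt': [0, -6, 0, 0, 0]
After 'over': [0, -6, 0, 0, 0, 0]
After 'over': [0, -6, 0, 0, 0, 0, 0]
After 'sub': [0, -6, 0, 0, 0, 0]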